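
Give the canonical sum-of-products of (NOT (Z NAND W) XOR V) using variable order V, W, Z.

Σm(3, 4, 5, 6) = (NOT V AND W AND Z) OR (V AND NOT W AND NOT Z) OR (V AND NOT W AND Z) OR (V AND W AND NOT Z)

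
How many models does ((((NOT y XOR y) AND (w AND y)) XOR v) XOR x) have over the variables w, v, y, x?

Satisfying assignments: (0,0,0,1), (0,0,1,1), (0,1,0,0), (0,1,1,0), (1,0,0,1), (1,0,1,0), (1,1,0,0), (1,1,1,1)
Count: 8 out of 16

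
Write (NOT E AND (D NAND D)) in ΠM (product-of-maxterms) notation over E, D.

ΠM(1, 2, 3) = (E OR NOT D) AND (NOT E OR D) AND (NOT E OR NOT D)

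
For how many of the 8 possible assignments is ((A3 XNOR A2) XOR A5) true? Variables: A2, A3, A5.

Satisfying assignments: (0,0,0), (0,1,1), (1,0,1), (1,1,0)
Count: 4 out of 8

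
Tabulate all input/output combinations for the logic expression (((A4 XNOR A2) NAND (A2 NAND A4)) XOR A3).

A2 | A3 | A4 | Output
---------------------
0 | 0 | 0 | 0
0 | 0 | 1 | 1
0 | 1 | 0 | 1
0 | 1 | 1 | 0
1 | 0 | 0 | 1
1 | 0 | 1 | 1
1 | 1 | 0 | 0
1 | 1 | 1 | 0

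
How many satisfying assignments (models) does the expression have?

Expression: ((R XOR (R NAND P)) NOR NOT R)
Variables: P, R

Satisfying assignments: (0,1)
Count: 1 out of 4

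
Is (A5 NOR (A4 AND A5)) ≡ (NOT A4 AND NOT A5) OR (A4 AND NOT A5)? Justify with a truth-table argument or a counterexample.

Yes, they are equivalent — the two output columns agree on all 4 assignments:
A4 | A5 | Expression 1 | Expression 2
-------------------------------------
0 | 0 | 1 | 1
0 | 1 | 0 | 0
1 | 0 | 1 | 1
1 | 1 | 0 | 0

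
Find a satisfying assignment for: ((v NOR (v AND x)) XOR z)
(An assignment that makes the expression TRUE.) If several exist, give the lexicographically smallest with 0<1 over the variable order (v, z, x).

v=0, z=0, x=0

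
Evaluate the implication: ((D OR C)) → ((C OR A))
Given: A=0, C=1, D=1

Antecedent ((D OR C)) = 1; consequent ((C OR A)) = 1.
1 → 1 = 1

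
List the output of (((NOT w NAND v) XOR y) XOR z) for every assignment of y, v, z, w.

y | v | z | w | Output
----------------------
0 | 0 | 0 | 0 | 1
0 | 0 | 0 | 1 | 1
0 | 0 | 1 | 0 | 0
0 | 0 | 1 | 1 | 0
0 | 1 | 0 | 0 | 0
0 | 1 | 0 | 1 | 1
0 | 1 | 1 | 0 | 1
0 | 1 | 1 | 1 | 0
1 | 0 | 0 | 0 | 0
1 | 0 | 0 | 1 | 0
1 | 0 | 1 | 0 | 1
1 | 0 | 1 | 1 | 1
1 | 1 | 0 | 0 | 1
1 | 1 | 0 | 1 | 0
1 | 1 | 1 | 0 | 0
1 | 1 | 1 | 1 | 1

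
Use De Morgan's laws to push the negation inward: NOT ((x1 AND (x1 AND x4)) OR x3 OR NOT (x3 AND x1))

NOT (x1 AND (x1 AND x4)) AND NOT x3 AND (x3 AND x1)
De Morgan's: NOT(OR of terms) = AND of negations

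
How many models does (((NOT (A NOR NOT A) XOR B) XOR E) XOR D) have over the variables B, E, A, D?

Satisfying assignments: (0,0,0,0), (0,0,1,0), (0,1,0,1), (0,1,1,1), (1,0,0,1), (1,0,1,1), (1,1,0,0), (1,1,1,0)
Count: 8 out of 16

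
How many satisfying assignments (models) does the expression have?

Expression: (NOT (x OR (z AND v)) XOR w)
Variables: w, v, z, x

Satisfying assignments: (0,0,0,0), (0,0,1,0), (0,1,0,0), (1,0,0,1), (1,0,1,1), (1,1,0,1), (1,1,1,0), (1,1,1,1)
Count: 8 out of 16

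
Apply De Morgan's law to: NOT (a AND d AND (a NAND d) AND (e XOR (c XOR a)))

NOT a OR NOT d OR NOT (a NAND d) OR NOT (e XOR (c XOR a))
De Morgan's: NOT(AND of terms) = OR of negations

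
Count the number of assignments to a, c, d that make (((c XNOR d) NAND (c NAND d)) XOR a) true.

Satisfying assignments: (0,0,1), (0,1,0), (0,1,1), (1,0,0)
Count: 4 out of 8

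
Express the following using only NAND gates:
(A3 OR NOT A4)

((A3 NAND A3) NAND ((A4 NAND A4) NAND (A4 NAND A4)))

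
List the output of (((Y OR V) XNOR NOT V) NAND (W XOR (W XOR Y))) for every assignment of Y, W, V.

Y | W | V | Output
------------------
0 | 0 | 0 | 1
0 | 0 | 1 | 1
0 | 1 | 0 | 1
0 | 1 | 1 | 1
1 | 0 | 0 | 0
1 | 0 | 1 | 1
1 | 1 | 0 | 0
1 | 1 | 1 | 1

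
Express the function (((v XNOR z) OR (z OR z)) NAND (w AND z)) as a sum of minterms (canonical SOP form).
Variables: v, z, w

Σm(0, 1, 2, 4, 5, 6) = (NOT v AND NOT z AND NOT w) OR (NOT v AND NOT z AND w) OR (NOT v AND z AND NOT w) OR (v AND NOT z AND NOT w) OR (v AND NOT z AND w) OR (v AND z AND NOT w)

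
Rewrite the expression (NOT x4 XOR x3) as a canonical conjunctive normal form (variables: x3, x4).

(x3 OR NOT x4) AND (NOT x3 OR x4)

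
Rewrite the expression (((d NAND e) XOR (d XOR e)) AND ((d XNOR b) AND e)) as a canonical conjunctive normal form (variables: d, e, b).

(d OR e OR b) AND (d OR e OR NOT b) AND (d OR NOT e OR b) AND (d OR NOT e OR NOT b) AND (NOT d OR e OR b) AND (NOT d OR e OR NOT b) AND (NOT d OR NOT e OR b) AND (NOT d OR NOT e OR NOT b)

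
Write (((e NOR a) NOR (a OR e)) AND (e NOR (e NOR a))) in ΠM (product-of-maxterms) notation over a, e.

ΠM(0, 1, 2, 3) = (a OR e) AND (a OR NOT e) AND (NOT a OR e) AND (NOT a OR NOT e)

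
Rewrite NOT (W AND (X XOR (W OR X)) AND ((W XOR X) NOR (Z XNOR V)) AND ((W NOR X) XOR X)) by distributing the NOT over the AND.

NOT W OR NOT (X XOR (W OR X)) OR NOT ((W XOR X) NOR (Z XNOR V)) OR NOT ((W NOR X) XOR X)
De Morgan's: NOT(AND of terms) = OR of negations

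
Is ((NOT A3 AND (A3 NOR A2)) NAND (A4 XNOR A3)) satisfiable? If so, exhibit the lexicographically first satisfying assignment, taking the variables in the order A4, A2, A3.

A4=0, A2=0, A3=1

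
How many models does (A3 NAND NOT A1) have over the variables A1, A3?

Satisfying assignments: (0,0), (1,0), (1,1)
Count: 3 out of 4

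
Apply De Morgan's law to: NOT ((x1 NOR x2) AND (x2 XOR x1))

NOT (x1 NOR x2) OR NOT (x2 XOR x1)
De Morgan's: NOT(AND of terms) = OR of negations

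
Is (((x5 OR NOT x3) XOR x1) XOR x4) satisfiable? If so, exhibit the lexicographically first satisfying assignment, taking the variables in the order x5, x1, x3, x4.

x5=0, x1=0, x3=0, x4=0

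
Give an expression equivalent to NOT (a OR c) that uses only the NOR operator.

(((a NOR c) NOR (a NOR c)) NOR ((a NOR c) NOR (a NOR c)))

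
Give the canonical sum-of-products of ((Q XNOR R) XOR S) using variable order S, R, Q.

Σm(0, 3, 5, 6) = (NOT S AND NOT R AND NOT Q) OR (NOT S AND R AND Q) OR (S AND NOT R AND Q) OR (S AND R AND NOT Q)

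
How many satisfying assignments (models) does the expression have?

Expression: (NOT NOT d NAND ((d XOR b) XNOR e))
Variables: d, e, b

Satisfying assignments: (0,0,0), (0,0,1), (0,1,0), (0,1,1), (1,0,0), (1,1,1)
Count: 6 out of 8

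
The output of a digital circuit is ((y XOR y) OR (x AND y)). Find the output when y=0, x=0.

Substituting: ((0 XOR 0) OR (0 AND 0))
= 0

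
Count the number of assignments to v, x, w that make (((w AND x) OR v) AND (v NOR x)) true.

No assignment satisfies the expression.
Count: 0 out of 8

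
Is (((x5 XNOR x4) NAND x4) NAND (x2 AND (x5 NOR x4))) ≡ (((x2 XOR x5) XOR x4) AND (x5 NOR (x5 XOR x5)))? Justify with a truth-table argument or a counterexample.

No. Counterexample: with x5=0, x4=0, x2=0, Expression 1 = 1 but Expression 2 = 0.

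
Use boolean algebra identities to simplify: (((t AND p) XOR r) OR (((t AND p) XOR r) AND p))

By absorption (E OR (E AND v) = E):
= ((t AND p) XOR r)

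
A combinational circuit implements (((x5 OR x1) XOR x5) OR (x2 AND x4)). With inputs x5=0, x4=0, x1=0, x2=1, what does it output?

Substituting: (((0 OR 0) XOR 0) OR (1 AND 0))
= 0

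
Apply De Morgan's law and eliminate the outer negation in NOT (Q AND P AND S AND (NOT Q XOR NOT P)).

NOT Q OR NOT P OR NOT S OR NOT (NOT Q XOR NOT P)
De Morgan's: NOT(AND of terms) = OR of negations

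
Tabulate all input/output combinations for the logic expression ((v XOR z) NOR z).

z | v | Output
--------------
0 | 0 | 1
0 | 1 | 0
1 | 0 | 0
1 | 1 | 0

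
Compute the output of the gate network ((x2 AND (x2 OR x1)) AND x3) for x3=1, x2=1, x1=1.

Substituting: ((1 AND (1 OR 1)) AND 1)
= 1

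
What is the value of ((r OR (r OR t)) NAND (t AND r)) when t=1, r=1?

Substituting: ((1 OR (1 OR 1)) NAND (1 AND 1))
= 0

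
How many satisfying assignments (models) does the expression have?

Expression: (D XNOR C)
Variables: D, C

Satisfying assignments: (0,0), (1,1)
Count: 2 out of 4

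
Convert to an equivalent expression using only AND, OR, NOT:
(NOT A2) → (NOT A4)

A2 OR (NOT A4)
(Implication elimination: A → B = NOT A OR B)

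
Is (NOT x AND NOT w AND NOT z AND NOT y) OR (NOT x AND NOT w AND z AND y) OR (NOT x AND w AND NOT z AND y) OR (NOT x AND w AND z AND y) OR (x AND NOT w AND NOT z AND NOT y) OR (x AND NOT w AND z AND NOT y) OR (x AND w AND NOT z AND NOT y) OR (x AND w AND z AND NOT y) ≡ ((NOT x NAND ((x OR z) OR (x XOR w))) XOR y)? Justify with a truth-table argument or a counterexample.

Yes, they are equivalent — the two output columns agree on all 16 assignments:
x | w | z | y | Expression 1 | Expression 2
-------------------------------------------
0 | 0 | 0 | 0 | 1 | 1
0 | 0 | 0 | 1 | 0 | 0
0 | 0 | 1 | 0 | 0 | 0
0 | 0 | 1 | 1 | 1 | 1
0 | 1 | 0 | 0 | 0 | 0
0 | 1 | 0 | 1 | 1 | 1
0 | 1 | 1 | 0 | 0 | 0
0 | 1 | 1 | 1 | 1 | 1
1 | 0 | 0 | 0 | 1 | 1
1 | 0 | 0 | 1 | 0 | 0
1 | 0 | 1 | 0 | 1 | 1
1 | 0 | 1 | 1 | 0 | 0
1 | 1 | 0 | 0 | 1 | 1
1 | 1 | 0 | 1 | 0 | 0
1 | 1 | 1 | 0 | 1 | 1
1 | 1 | 1 | 1 | 0 | 0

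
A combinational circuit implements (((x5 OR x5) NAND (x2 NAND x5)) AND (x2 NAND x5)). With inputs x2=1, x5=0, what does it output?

Substituting: (((0 OR 0) NAND (1 NAND 0)) AND (1 NAND 0))
= 1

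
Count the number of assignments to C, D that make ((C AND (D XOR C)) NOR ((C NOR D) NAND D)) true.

No assignment satisfies the expression.
Count: 0 out of 4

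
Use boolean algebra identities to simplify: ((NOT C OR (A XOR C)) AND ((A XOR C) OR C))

By distribution ((E OR v) AND (E OR NOT v) = E):
= (A XOR C)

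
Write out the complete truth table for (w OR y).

w | y | Output
--------------
0 | 0 | 0
0 | 1 | 1
1 | 0 | 1
1 | 1 | 1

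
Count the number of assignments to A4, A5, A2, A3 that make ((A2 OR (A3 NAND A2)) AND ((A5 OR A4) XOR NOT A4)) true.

Satisfying assignments: (0,0,0,0), (0,0,0,1), (0,0,1,0), (0,0,1,1), (1,0,0,0), (1,0,0,1), (1,0,1,0), (1,0,1,1), (1,1,0,0), (1,1,0,1), (1,1,1,0), (1,1,1,1)
Count: 12 out of 16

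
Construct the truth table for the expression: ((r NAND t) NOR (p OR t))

p | t | r | Output
------------------
0 | 0 | 0 | 0
0 | 0 | 1 | 0
0 | 1 | 0 | 0
0 | 1 | 1 | 0
1 | 0 | 0 | 0
1 | 0 | 1 | 0
1 | 1 | 0 | 0
1 | 1 | 1 | 0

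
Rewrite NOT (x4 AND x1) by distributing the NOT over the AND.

NOT x4 OR NOT x1
De Morgan's: NOT(AND of terms) = OR of negations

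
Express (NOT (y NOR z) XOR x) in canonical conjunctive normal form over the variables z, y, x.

(z OR y OR x) AND (z OR NOT y OR NOT x) AND (NOT z OR y OR NOT x) AND (NOT z OR NOT y OR NOT x)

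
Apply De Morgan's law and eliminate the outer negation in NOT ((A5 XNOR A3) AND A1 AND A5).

NOT (A5 XNOR A3) OR NOT A1 OR NOT A5
De Morgan's: NOT(AND of terms) = OR of negations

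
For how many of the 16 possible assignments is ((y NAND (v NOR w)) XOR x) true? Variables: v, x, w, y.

Satisfying assignments: (0,0,0,0), (0,0,1,0), (0,0,1,1), (0,1,0,1), (1,0,0,0), (1,0,0,1), (1,0,1,0), (1,0,1,1)
Count: 8 out of 16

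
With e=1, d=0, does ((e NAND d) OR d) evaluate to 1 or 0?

Substituting: ((1 NAND 0) OR 0)
= 1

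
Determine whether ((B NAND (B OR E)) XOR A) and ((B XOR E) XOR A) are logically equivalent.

No. Counterexample: with B=0, A=0, E=0, Expression 1 = 1 but Expression 2 = 0.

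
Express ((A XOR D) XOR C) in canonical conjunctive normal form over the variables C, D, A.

(C OR D OR A) AND (C OR NOT D OR NOT A) AND (NOT C OR D OR NOT A) AND (NOT C OR NOT D OR A)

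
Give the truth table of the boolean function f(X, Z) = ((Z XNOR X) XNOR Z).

X | Z | Output
--------------
0 | 0 | 0
0 | 1 | 0
1 | 0 | 1
1 | 1 | 1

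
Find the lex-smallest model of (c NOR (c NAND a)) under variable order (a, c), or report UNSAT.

UNSATISFIABLE - no assignment makes this expression true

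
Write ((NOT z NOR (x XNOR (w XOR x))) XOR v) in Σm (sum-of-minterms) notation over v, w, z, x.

Σm(6, 7, 8, 9, 10, 11, 12, 13) = (NOT v AND w AND z AND NOT x) OR (NOT v AND w AND z AND x) OR (v AND NOT w AND NOT z AND NOT x) OR (v AND NOT w AND NOT z AND x) OR (v AND NOT w AND z AND NOT x) OR (v AND NOT w AND z AND x) OR (v AND w AND NOT z AND NOT x) OR (v AND w AND NOT z AND x)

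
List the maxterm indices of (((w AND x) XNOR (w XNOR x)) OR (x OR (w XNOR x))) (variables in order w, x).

ΠM() = TRUE (no maxterms)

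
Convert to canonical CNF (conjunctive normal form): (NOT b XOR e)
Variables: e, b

(e OR NOT b) AND (NOT e OR b)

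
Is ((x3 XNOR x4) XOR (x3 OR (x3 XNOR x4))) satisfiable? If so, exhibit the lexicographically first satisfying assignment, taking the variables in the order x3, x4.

x3=1, x4=0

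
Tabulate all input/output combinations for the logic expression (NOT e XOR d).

e | d | Output
--------------
0 | 0 | 1
0 | 1 | 0
1 | 0 | 0
1 | 1 | 1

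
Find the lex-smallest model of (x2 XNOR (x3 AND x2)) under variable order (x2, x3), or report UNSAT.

x2=0, x3=0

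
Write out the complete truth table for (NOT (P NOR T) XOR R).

P | R | T | Output
------------------
0 | 0 | 0 | 0
0 | 0 | 1 | 1
0 | 1 | 0 | 1
0 | 1 | 1 | 0
1 | 0 | 0 | 1
1 | 0 | 1 | 1
1 | 1 | 0 | 0
1 | 1 | 1 | 0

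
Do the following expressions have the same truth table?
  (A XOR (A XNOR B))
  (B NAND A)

No. Counterexample: with A=0, B=1, Expression 1 = 0 but Expression 2 = 1.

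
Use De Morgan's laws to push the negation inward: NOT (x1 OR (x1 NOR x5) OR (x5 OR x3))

NOT x1 AND NOT (x1 NOR x5) AND NOT (x5 OR x3)
De Morgan's: NOT(OR of terms) = AND of negations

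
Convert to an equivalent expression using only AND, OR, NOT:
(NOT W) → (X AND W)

W OR (X AND W)
(Implication elimination: A → B = NOT A OR B)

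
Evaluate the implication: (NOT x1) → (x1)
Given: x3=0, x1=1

Antecedent (NOT x1) = 0; consequent (x1) = 1.
0 → 1 = 1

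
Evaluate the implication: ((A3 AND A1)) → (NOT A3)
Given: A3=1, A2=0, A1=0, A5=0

Antecedent ((A3 AND A1)) = 0; consequent (NOT A3) = 0.
0 → 0 = 1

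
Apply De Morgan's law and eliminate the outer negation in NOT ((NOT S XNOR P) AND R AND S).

NOT (NOT S XNOR P) OR NOT R OR NOT S
De Morgan's: NOT(AND of terms) = OR of negations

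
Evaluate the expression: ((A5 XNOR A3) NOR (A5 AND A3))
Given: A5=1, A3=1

Substituting: ((1 XNOR 1) NOR (1 AND 1))
= 0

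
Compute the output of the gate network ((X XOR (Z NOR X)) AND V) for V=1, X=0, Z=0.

Substituting: ((0 XOR (0 NOR 0)) AND 1)
= 1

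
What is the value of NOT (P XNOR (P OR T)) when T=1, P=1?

Substituting: NOT (1 XNOR (1 OR 1))
= 0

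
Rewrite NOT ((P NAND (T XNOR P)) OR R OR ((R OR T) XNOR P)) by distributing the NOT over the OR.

NOT (P NAND (T XNOR P)) AND NOT R AND NOT ((R OR T) XNOR P)
De Morgan's: NOT(OR of terms) = AND of negations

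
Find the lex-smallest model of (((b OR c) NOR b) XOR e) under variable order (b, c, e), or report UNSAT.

b=0, c=0, e=0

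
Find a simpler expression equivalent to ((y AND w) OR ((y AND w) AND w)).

By absorption (E OR (E AND v) = E):
= (y AND w)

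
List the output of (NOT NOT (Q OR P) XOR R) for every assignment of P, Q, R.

P | Q | R | Output
------------------
0 | 0 | 0 | 0
0 | 0 | 1 | 1
0 | 1 | 0 | 1
0 | 1 | 1 | 0
1 | 0 | 0 | 1
1 | 0 | 1 | 0
1 | 1 | 0 | 1
1 | 1 | 1 | 0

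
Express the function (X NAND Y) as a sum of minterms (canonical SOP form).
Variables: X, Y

Σm(0, 1, 2) = (NOT X AND NOT Y) OR (NOT X AND Y) OR (X AND NOT Y)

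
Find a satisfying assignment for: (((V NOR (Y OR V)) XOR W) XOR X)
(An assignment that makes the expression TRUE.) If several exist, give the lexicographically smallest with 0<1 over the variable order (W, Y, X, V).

W=0, Y=0, X=0, V=0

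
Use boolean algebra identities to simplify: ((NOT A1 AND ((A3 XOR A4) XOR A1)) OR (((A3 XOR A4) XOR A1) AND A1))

By distribution ((E AND v) OR (E AND NOT v) = E):
= ((A3 XOR A4) XOR A1)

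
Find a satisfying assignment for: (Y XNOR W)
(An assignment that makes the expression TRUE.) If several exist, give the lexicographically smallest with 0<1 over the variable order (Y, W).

Y=0, W=0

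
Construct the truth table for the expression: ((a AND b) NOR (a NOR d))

d | a | b | Output
------------------
0 | 0 | 0 | 0
0 | 0 | 1 | 0
0 | 1 | 0 | 1
0 | 1 | 1 | 0
1 | 0 | 0 | 1
1 | 0 | 1 | 1
1 | 1 | 0 | 1
1 | 1 | 1 | 0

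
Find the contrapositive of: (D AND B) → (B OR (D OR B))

Contrapositive: NOT (B OR (D OR B)) → NOT (D AND B)
Note: A statement and its contrapositive are logically equivalent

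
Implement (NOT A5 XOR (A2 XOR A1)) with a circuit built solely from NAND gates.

(((A5 NAND A5) NAND ((A5 NAND A5) NAND ((A2 NAND (A2 NAND A1)) NAND (A1 NAND (A2 NAND A1))))) NAND (((A2 NAND (A2 NAND A1)) NAND (A1 NAND (A2 NAND A1))) NAND ((A5 NAND A5) NAND ((A2 NAND (A2 NAND A1)) NAND (A1 NAND (A2 NAND A1))))))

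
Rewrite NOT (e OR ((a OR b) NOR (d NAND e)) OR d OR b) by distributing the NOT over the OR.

NOT e AND NOT ((a OR b) NOR (d NAND e)) AND NOT d AND NOT b
De Morgan's: NOT(OR of terms) = AND of negations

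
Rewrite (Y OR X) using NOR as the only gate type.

((Y NOR X) NOR (Y NOR X))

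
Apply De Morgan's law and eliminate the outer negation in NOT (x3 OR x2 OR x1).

NOT x3 AND NOT x2 AND NOT x1
De Morgan's: NOT(OR of terms) = AND of negations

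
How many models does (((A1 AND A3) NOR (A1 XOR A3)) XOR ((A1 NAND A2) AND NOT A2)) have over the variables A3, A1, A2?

Satisfying assignments: (0,0,1), (0,1,0), (1,0,0), (1,1,0)
Count: 4 out of 8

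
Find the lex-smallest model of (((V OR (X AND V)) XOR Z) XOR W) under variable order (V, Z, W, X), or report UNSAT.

V=0, Z=0, W=1, X=0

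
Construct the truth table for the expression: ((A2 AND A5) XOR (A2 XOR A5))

A2 | A5 | Output
----------------
0 | 0 | 0
0 | 1 | 1
1 | 0 | 1
1 | 1 | 1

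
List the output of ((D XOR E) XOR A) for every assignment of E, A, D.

E | A | D | Output
------------------
0 | 0 | 0 | 0
0 | 0 | 1 | 1
0 | 1 | 0 | 1
0 | 1 | 1 | 0
1 | 0 | 0 | 1
1 | 0 | 1 | 0
1 | 1 | 0 | 0
1 | 1 | 1 | 1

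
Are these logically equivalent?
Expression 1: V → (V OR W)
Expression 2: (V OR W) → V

No, Converse is not equivalent to original (counterexample: V=0, W=1)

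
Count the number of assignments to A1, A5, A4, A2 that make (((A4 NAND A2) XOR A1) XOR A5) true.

Satisfying assignments: (0,0,0,0), (0,0,0,1), (0,0,1,0), (0,1,1,1), (1,0,1,1), (1,1,0,0), (1,1,0,1), (1,1,1,0)
Count: 8 out of 16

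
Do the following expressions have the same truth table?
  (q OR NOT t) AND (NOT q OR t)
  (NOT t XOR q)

Yes, they are equivalent — the two output columns agree on all 4 assignments:
q | t | Expression 1 | Expression 2
-----------------------------------
0 | 0 | 1 | 1
0 | 1 | 0 | 0
1 | 0 | 0 | 0
1 | 1 | 1 | 1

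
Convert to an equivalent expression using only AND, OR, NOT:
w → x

NOT w OR x
(Implication elimination: A → B = NOT A OR B)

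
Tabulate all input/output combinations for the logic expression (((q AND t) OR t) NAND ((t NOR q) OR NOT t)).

q | t | Output
--------------
0 | 0 | 1
0 | 1 | 1
1 | 0 | 1
1 | 1 | 1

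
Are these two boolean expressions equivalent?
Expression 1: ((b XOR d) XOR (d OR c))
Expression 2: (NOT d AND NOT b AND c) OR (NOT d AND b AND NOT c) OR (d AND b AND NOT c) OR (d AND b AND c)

Yes, they are equivalent — the two output columns agree on all 8 assignments:
d | b | c | Expression 1 | Expression 2
---------------------------------------
0 | 0 | 0 | 0 | 0
0 | 0 | 1 | 1 | 1
0 | 1 | 0 | 1 | 1
0 | 1 | 1 | 0 | 0
1 | 0 | 0 | 0 | 0
1 | 0 | 1 | 0 | 0
1 | 1 | 0 | 1 | 1
1 | 1 | 1 | 1 | 1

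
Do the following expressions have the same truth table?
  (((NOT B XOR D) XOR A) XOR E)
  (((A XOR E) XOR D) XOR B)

No. Counterexample: with D=0, A=0, E=0, B=0, Expression 1 = 1 but Expression 2 = 0.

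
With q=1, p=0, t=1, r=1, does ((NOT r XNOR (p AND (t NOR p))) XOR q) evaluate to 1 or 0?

Substituting: ((NOT 1 XNOR (0 AND (1 NOR 0))) XOR 1)
= 0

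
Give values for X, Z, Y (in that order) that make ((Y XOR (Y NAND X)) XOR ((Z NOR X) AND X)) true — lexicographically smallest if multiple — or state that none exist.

X=0, Z=0, Y=0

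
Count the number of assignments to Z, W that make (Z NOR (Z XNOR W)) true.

Satisfying assignments: (0,1)
Count: 1 out of 4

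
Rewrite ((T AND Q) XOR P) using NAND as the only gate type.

((((T NAND Q) NAND (T NAND Q)) NAND (((T NAND Q) NAND (T NAND Q)) NAND P)) NAND (P NAND (((T NAND Q) NAND (T NAND Q)) NAND P)))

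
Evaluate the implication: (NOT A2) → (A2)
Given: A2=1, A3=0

Antecedent (NOT A2) = 0; consequent (A2) = 1.
0 → 1 = 1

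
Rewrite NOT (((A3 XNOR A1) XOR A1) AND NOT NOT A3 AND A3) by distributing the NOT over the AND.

NOT ((A3 XNOR A1) XOR A1) OR NOT A3 OR NOT A3
De Morgan's: NOT(AND of terms) = OR of negations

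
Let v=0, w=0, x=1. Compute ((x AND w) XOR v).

Substituting: ((1 AND 0) XOR 0)
= 0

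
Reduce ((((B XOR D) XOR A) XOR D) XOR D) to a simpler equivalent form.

By XOR self-cancellation ((E XOR v) XOR v = E):
= ((B XOR D) XOR A)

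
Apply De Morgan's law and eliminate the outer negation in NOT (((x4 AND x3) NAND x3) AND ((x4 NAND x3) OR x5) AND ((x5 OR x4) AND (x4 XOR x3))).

NOT ((x4 AND x3) NAND x3) OR NOT ((x4 NAND x3) OR x5) OR NOT ((x5 OR x4) AND (x4 XOR x3))
De Morgan's: NOT(AND of terms) = OR of negations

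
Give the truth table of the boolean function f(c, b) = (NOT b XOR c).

c | b | Output
--------------
0 | 0 | 1
0 | 1 | 0
1 | 0 | 0
1 | 1 | 1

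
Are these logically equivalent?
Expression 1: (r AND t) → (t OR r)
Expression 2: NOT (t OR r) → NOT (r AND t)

Yes, Contrapositive is always equivalent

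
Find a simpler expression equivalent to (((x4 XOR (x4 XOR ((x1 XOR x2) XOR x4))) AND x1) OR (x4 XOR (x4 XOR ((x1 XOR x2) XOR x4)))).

By absorption (E OR (E AND v) = E) then XOR self-cancellation ((E XOR v) XOR v = E):
= ((x1 XOR x2) XOR x4)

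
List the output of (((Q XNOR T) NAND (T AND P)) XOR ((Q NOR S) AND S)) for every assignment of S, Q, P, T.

S | Q | P | T | Output
----------------------
0 | 0 | 0 | 0 | 1
0 | 0 | 0 | 1 | 1
0 | 0 | 1 | 0 | 1
0 | 0 | 1 | 1 | 1
0 | 1 | 0 | 0 | 1
0 | 1 | 0 | 1 | 1
0 | 1 | 1 | 0 | 1
0 | 1 | 1 | 1 | 0
1 | 0 | 0 | 0 | 1
1 | 0 | 0 | 1 | 1
1 | 0 | 1 | 0 | 1
1 | 0 | 1 | 1 | 1
1 | 1 | 0 | 0 | 1
1 | 1 | 0 | 1 | 1
1 | 1 | 1 | 0 | 1
1 | 1 | 1 | 1 | 0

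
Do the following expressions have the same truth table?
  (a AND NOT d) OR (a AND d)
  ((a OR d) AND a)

Yes, they are equivalent — the two output columns agree on all 4 assignments:
a | d | Expression 1 | Expression 2
-----------------------------------
0 | 0 | 0 | 0
0 | 1 | 0 | 0
1 | 0 | 1 | 1
1 | 1 | 1 | 1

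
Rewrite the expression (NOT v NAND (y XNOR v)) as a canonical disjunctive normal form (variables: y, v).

(NOT y AND v) OR (y AND NOT v) OR (y AND v)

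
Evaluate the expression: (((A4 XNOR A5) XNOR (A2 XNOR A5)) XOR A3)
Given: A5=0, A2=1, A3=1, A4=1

Substituting: (((1 XNOR 0) XNOR (1 XNOR 0)) XOR 1)
= 0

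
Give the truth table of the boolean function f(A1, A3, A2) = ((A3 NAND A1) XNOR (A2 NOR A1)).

A1 | A3 | A2 | Output
---------------------
0 | 0 | 0 | 1
0 | 0 | 1 | 0
0 | 1 | 0 | 1
0 | 1 | 1 | 0
1 | 0 | 0 | 0
1 | 0 | 1 | 0
1 | 1 | 0 | 1
1 | 1 | 1 | 1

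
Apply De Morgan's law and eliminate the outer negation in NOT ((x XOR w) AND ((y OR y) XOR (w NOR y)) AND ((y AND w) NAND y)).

NOT (x XOR w) OR NOT ((y OR y) XOR (w NOR y)) OR NOT ((y AND w) NAND y)
De Morgan's: NOT(AND of terms) = OR of negations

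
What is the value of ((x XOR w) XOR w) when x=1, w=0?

Substituting: ((1 XOR 0) XOR 0)
= 1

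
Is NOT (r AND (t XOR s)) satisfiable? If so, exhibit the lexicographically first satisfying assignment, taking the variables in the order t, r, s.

t=0, r=0, s=0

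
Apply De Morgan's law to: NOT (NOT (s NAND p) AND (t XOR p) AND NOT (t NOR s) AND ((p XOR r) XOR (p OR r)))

(s NAND p) OR NOT (t XOR p) OR (t NOR s) OR NOT ((p XOR r) XOR (p OR r))
De Morgan's: NOT(AND of terms) = OR of negations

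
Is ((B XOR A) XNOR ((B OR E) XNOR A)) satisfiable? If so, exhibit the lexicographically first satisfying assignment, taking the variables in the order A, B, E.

A=0, B=0, E=1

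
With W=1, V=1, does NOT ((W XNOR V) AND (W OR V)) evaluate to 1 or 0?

Substituting: NOT ((1 XNOR 1) AND (1 OR 1))
= 0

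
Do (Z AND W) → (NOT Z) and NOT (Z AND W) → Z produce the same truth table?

No, Inverse is not equivalent to original (counterexample: Z=0, W=0)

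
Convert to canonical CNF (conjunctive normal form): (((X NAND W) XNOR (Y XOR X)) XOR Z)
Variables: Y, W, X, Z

(Y OR W OR X OR Z) AND (Y OR W OR NOT X OR NOT Z) AND (Y OR NOT W OR X OR Z) AND (Y OR NOT W OR NOT X OR Z) AND (NOT Y OR W OR X OR NOT Z) AND (NOT Y OR W OR NOT X OR Z) AND (NOT Y OR NOT W OR X OR NOT Z) AND (NOT Y OR NOT W OR NOT X OR NOT Z)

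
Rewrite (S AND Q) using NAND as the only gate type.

((S NAND Q) NAND (S NAND Q))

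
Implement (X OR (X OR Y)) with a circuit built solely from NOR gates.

((X NOR ((X NOR Y) NOR (X NOR Y))) NOR (X NOR ((X NOR Y) NOR (X NOR Y))))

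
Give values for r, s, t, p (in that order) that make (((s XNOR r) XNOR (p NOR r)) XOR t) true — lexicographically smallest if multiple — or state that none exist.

r=0, s=0, t=0, p=0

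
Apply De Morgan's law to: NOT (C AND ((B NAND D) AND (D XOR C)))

NOT C OR NOT ((B NAND D) AND (D XOR C))
De Morgan's: NOT(AND of terms) = OR of negations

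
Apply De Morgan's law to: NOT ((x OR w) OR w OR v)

NOT (x OR w) AND NOT w AND NOT v
De Morgan's: NOT(OR of terms) = AND of negations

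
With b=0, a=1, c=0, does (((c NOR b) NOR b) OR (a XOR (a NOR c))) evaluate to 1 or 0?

Substituting: (((0 NOR 0) NOR 0) OR (1 XOR (1 NOR 0)))
= 1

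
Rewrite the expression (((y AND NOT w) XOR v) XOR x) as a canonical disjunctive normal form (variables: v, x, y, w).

(NOT v AND NOT x AND y AND NOT w) OR (NOT v AND x AND NOT y AND NOT w) OR (NOT v AND x AND NOT y AND w) OR (NOT v AND x AND y AND w) OR (v AND NOT x AND NOT y AND NOT w) OR (v AND NOT x AND NOT y AND w) OR (v AND NOT x AND y AND w) OR (v AND x AND y AND NOT w)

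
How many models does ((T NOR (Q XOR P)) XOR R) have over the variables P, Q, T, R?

Satisfying assignments: (0,0,0,0), (0,0,1,1), (0,1,0,1), (0,1,1,1), (1,0,0,1), (1,0,1,1), (1,1,0,0), (1,1,1,1)
Count: 8 out of 16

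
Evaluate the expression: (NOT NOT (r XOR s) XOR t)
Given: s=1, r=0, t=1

Substituting: (NOT NOT (0 XOR 1) XOR 1)
= 0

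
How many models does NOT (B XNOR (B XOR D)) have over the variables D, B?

Satisfying assignments: (1,0), (1,1)
Count: 2 out of 4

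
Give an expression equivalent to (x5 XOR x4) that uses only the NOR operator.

((((x5 NOR x4) NOR (x5 NOR x4)) NOR ((x5 NOR x4) NOR (x5 NOR x4))) NOR ((((x5 NOR x5) NOR (x4 NOR x4)) NOR ((x5 NOR x5) NOR (x4 NOR x4))) NOR (((x5 NOR x5) NOR (x4 NOR x4)) NOR ((x5 NOR x5) NOR (x4 NOR x4)))))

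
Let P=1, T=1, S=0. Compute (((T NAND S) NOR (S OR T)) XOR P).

Substituting: (((1 NAND 0) NOR (0 OR 1)) XOR 1)
= 1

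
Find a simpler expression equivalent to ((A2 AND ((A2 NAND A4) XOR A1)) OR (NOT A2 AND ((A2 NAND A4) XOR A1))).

By distribution ((E AND v) OR (E AND NOT v) = E):
= ((A2 NAND A4) XOR A1)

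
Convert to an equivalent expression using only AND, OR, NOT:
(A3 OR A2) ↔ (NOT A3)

((A3 OR A2) AND (NOT A3)) OR (NOT (A3 OR A2) AND A3)
(Biconditional = both true or both false)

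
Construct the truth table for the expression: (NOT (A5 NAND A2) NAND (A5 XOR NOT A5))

A2 | A5 | Output
----------------
0 | 0 | 1
0 | 1 | 1
1 | 0 | 1
1 | 1 | 0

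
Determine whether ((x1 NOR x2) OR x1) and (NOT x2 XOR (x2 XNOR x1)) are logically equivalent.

No. Counterexample: with x2=0, x1=0, Expression 1 = 1 but Expression 2 = 0.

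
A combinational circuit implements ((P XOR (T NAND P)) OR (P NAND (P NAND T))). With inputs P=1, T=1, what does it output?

Substituting: ((1 XOR (1 NAND 1)) OR (1 NAND (1 NAND 1)))
= 1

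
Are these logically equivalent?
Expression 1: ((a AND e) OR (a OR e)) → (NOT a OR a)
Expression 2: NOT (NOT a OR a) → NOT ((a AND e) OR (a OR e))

Yes, Contrapositive is always equivalent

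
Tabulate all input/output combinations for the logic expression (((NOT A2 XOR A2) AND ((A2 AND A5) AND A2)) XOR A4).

A2 | A5 | A4 | Output
---------------------
0 | 0 | 0 | 0
0 | 0 | 1 | 1
0 | 1 | 0 | 0
0 | 1 | 1 | 1
1 | 0 | 0 | 0
1 | 0 | 1 | 1
1 | 1 | 0 | 1
1 | 1 | 1 | 0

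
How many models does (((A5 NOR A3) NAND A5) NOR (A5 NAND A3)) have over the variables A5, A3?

No assignment satisfies the expression.
Count: 0 out of 4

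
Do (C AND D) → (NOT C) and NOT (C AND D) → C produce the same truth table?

No, Inverse is not equivalent to original (counterexample: C=0, D=0)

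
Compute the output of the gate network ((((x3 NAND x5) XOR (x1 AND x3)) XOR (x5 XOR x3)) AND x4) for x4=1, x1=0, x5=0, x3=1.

Substituting: ((((1 NAND 0) XOR (0 AND 1)) XOR (0 XOR 1)) AND 1)
= 0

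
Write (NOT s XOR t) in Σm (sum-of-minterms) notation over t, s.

Σm(0, 3) = (NOT t AND NOT s) OR (t AND s)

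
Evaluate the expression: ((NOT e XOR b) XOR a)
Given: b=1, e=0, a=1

Substituting: ((NOT 0 XOR 1) XOR 1)
= 1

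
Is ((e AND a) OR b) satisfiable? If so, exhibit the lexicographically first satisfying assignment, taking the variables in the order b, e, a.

b=0, e=1, a=1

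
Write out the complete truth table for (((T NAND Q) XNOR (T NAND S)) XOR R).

Q | R | T | S | Output
----------------------
0 | 0 | 0 | 0 | 1
0 | 0 | 0 | 1 | 1
0 | 0 | 1 | 0 | 1
0 | 0 | 1 | 1 | 0
0 | 1 | 0 | 0 | 0
0 | 1 | 0 | 1 | 0
0 | 1 | 1 | 0 | 0
0 | 1 | 1 | 1 | 1
1 | 0 | 0 | 0 | 1
1 | 0 | 0 | 1 | 1
1 | 0 | 1 | 0 | 0
1 | 0 | 1 | 1 | 1
1 | 1 | 0 | 0 | 0
1 | 1 | 0 | 1 | 0
1 | 1 | 1 | 0 | 1
1 | 1 | 1 | 1 | 0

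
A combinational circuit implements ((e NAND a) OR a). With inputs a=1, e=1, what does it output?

Substituting: ((1 NAND 1) OR 1)
= 1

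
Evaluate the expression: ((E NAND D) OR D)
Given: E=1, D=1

Substituting: ((1 NAND 1) OR 1)
= 1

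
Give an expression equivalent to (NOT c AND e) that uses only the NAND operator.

(((c NAND c) NAND e) NAND ((c NAND c) NAND e))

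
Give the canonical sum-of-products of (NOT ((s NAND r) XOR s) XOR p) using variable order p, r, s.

Σm(1, 4, 6, 7) = (NOT p AND NOT r AND s) OR (p AND NOT r AND NOT s) OR (p AND r AND NOT s) OR (p AND r AND s)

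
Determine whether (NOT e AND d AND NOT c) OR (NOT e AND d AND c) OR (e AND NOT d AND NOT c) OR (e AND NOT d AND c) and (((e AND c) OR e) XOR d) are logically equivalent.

Yes, they are equivalent — the two output columns agree on all 8 assignments:
e | d | c | Expression 1 | Expression 2
---------------------------------------
0 | 0 | 0 | 0 | 0
0 | 0 | 1 | 0 | 0
0 | 1 | 0 | 1 | 1
0 | 1 | 1 | 1 | 1
1 | 0 | 0 | 1 | 1
1 | 0 | 1 | 1 | 1
1 | 1 | 0 | 0 | 0
1 | 1 | 1 | 0 | 0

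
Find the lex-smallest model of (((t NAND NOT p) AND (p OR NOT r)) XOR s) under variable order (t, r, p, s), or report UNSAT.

t=0, r=0, p=0, s=0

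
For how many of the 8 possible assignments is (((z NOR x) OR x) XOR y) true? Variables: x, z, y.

Satisfying assignments: (0,0,0), (0,1,1), (1,0,0), (1,1,0)
Count: 4 out of 8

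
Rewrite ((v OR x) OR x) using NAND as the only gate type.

((((v NAND v) NAND (x NAND x)) NAND ((v NAND v) NAND (x NAND x))) NAND (x NAND x))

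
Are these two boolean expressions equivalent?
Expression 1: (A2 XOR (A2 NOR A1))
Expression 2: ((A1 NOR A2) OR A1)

No. Counterexample: with A1=0, A2=1, Expression 1 = 1 but Expression 2 = 0.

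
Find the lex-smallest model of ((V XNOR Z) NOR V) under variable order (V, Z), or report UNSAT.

V=0, Z=1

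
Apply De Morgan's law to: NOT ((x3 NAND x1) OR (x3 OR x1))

NOT (x3 NAND x1) AND NOT (x3 OR x1)
De Morgan's: NOT(OR of terms) = AND of negations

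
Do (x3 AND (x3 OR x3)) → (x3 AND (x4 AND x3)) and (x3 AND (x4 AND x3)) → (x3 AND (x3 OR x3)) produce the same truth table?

No, Converse is not equivalent to original (counterexample: x4=0, x3=1)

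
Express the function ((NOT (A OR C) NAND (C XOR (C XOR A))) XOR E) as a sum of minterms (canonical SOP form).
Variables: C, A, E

Σm(0, 2, 4, 6) = (NOT C AND NOT A AND NOT E) OR (NOT C AND A AND NOT E) OR (C AND NOT A AND NOT E) OR (C AND A AND NOT E)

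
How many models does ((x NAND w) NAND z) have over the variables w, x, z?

Satisfying assignments: (0,0,0), (0,1,0), (1,0,0), (1,1,0), (1,1,1)
Count: 5 out of 8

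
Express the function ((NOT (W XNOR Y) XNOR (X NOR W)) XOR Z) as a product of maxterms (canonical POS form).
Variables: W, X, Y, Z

ΠM(0, 3, 5, 6, 8, 11, 12, 15) = (W OR X OR Y OR Z) AND (W OR X OR NOT Y OR NOT Z) AND (W OR NOT X OR Y OR NOT Z) AND (W OR NOT X OR NOT Y OR Z) AND (NOT W OR X OR Y OR Z) AND (NOT W OR X OR NOT Y OR NOT Z) AND (NOT W OR NOT X OR Y OR Z) AND (NOT W OR NOT X OR NOT Y OR NOT Z)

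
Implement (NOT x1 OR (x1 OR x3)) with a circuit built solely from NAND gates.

(((x1 NAND x1) NAND (x1 NAND x1)) NAND (((x1 NAND x1) NAND (x3 NAND x3)) NAND ((x1 NAND x1) NAND (x3 NAND x3))))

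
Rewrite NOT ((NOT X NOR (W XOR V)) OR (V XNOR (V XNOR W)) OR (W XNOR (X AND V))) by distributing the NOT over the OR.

NOT (NOT X NOR (W XOR V)) AND NOT (V XNOR (V XNOR W)) AND NOT (W XNOR (X AND V))
De Morgan's: NOT(OR of terms) = AND of negations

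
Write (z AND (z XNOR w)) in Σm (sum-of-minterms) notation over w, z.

Σm(3) = (w AND z)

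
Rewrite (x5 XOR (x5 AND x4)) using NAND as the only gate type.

((x5 NAND (x5 NAND ((x5 NAND x4) NAND (x5 NAND x4)))) NAND (((x5 NAND x4) NAND (x5 NAND x4)) NAND (x5 NAND ((x5 NAND x4) NAND (x5 NAND x4)))))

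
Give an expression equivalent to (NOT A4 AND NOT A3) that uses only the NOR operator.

(((A4 NOR A4) NOR (A4 NOR A4)) NOR ((A3 NOR A3) NOR (A3 NOR A3)))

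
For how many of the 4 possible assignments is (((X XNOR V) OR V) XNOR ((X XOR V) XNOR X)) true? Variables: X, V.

Satisfying assignments: (0,0)
Count: 1 out of 4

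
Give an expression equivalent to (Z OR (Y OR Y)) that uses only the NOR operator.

((Z NOR ((Y NOR Y) NOR (Y NOR Y))) NOR (Z NOR ((Y NOR Y) NOR (Y NOR Y))))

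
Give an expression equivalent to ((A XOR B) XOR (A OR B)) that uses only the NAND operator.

((((A NAND (A NAND B)) NAND (B NAND (A NAND B))) NAND (((A NAND (A NAND B)) NAND (B NAND (A NAND B))) NAND ((A NAND A) NAND (B NAND B)))) NAND (((A NAND A) NAND (B NAND B)) NAND (((A NAND (A NAND B)) NAND (B NAND (A NAND B))) NAND ((A NAND A) NAND (B NAND B)))))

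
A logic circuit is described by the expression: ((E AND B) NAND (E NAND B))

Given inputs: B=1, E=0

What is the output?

Substituting: ((0 AND 1) NAND (0 NAND 1))
= 1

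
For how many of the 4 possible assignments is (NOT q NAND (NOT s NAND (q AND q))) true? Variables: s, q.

Satisfying assignments: (0,1), (1,1)
Count: 2 out of 4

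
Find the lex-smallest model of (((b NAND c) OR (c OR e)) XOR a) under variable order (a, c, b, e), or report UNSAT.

a=0, c=0, b=0, e=0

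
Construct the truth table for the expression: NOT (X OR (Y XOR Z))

Z | Y | X | Output
------------------
0 | 0 | 0 | 1
0 | 0 | 1 | 0
0 | 1 | 0 | 0
0 | 1 | 1 | 0
1 | 0 | 0 | 0
1 | 0 | 1 | 0
1 | 1 | 0 | 1
1 | 1 | 1 | 0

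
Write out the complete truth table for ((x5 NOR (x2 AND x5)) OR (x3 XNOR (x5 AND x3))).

x5 | x2 | x3 | Output
---------------------
0 | 0 | 0 | 1
0 | 0 | 1 | 1
0 | 1 | 0 | 1
0 | 1 | 1 | 1
1 | 0 | 0 | 1
1 | 0 | 1 | 1
1 | 1 | 0 | 1
1 | 1 | 1 | 1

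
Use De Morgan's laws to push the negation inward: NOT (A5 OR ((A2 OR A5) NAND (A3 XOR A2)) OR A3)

NOT A5 AND NOT ((A2 OR A5) NAND (A3 XOR A2)) AND NOT A3
De Morgan's: NOT(OR of terms) = AND of negations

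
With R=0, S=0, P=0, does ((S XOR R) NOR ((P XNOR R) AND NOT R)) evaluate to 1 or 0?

Substituting: ((0 XOR 0) NOR ((0 XNOR 0) AND NOT 0))
= 0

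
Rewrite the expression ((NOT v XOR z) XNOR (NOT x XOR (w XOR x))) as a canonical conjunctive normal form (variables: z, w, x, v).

(z OR w OR x OR NOT v) AND (z OR w OR NOT x OR NOT v) AND (z OR NOT w OR x OR v) AND (z OR NOT w OR NOT x OR v) AND (NOT z OR w OR x OR v) AND (NOT z OR w OR NOT x OR v) AND (NOT z OR NOT w OR x OR NOT v) AND (NOT z OR NOT w OR NOT x OR NOT v)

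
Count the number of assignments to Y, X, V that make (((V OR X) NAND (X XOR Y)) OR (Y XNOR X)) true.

Satisfying assignments: (0,0,0), (0,0,1), (1,0,0), (1,1,0), (1,1,1)
Count: 5 out of 8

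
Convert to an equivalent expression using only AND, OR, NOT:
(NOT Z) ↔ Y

((NOT Z) AND Y) OR (Z AND NOT Y)
(Biconditional = both true or both false)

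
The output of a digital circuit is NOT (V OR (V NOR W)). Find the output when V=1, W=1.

Substituting: NOT (1 OR (1 NOR 1))
= 0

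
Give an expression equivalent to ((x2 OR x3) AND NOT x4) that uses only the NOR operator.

((((x2 NOR x3) NOR (x2 NOR x3)) NOR ((x2 NOR x3) NOR (x2 NOR x3))) NOR ((x4 NOR x4) NOR (x4 NOR x4)))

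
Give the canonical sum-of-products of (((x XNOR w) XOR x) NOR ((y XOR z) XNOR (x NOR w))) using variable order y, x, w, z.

Σm(3, 7, 10, 14) = (NOT y AND NOT x AND w AND z) OR (NOT y AND x AND w AND z) OR (y AND NOT x AND w AND NOT z) OR (y AND x AND w AND NOT z)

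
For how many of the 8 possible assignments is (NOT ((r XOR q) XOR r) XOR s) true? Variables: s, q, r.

Satisfying assignments: (0,0,0), (0,0,1), (1,1,0), (1,1,1)
Count: 4 out of 8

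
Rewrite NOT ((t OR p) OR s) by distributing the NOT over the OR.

NOT (t OR p) AND NOT s
De Morgan's: NOT(OR of terms) = AND of negations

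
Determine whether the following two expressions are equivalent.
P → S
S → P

No, Converse is not equivalent to original (counterexample: S=0, P=1)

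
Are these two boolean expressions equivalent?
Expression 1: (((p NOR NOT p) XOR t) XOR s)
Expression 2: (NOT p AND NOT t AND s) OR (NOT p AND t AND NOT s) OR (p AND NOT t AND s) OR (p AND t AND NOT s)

Yes, they are equivalent — the two output columns agree on all 8 assignments:
p | t | s | Expression 1 | Expression 2
---------------------------------------
0 | 0 | 0 | 0 | 0
0 | 0 | 1 | 1 | 1
0 | 1 | 0 | 1 | 1
0 | 1 | 1 | 0 | 0
1 | 0 | 0 | 0 | 0
1 | 0 | 1 | 1 | 1
1 | 1 | 0 | 1 | 1
1 | 1 | 1 | 0 | 0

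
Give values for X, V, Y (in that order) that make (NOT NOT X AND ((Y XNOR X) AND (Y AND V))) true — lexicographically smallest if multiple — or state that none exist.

X=1, V=1, Y=1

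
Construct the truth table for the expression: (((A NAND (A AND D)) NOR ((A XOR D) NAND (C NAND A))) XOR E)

D | E | C | A | Output
----------------------
0 | 0 | 0 | 0 | 0
0 | 0 | 0 | 1 | 0
0 | 0 | 1 | 0 | 0
0 | 0 | 1 | 1 | 0
0 | 1 | 0 | 0 | 1
0 | 1 | 0 | 1 | 1
0 | 1 | 1 | 0 | 1
0 | 1 | 1 | 1 | 1
1 | 0 | 0 | 0 | 0
1 | 0 | 0 | 1 | 0
1 | 0 | 1 | 0 | 0
1 | 0 | 1 | 1 | 0
1 | 1 | 0 | 0 | 1
1 | 1 | 0 | 1 | 1
1 | 1 | 1 | 0 | 1
1 | 1 | 1 | 1 | 1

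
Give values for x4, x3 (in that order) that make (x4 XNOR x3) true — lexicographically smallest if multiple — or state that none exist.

x4=0, x3=0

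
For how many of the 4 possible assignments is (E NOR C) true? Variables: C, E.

Satisfying assignments: (0,0)
Count: 1 out of 4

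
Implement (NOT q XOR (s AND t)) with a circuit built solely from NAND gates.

(((q NAND q) NAND ((q NAND q) NAND ((s NAND t) NAND (s NAND t)))) NAND (((s NAND t) NAND (s NAND t)) NAND ((q NAND q) NAND ((s NAND t) NAND (s NAND t)))))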